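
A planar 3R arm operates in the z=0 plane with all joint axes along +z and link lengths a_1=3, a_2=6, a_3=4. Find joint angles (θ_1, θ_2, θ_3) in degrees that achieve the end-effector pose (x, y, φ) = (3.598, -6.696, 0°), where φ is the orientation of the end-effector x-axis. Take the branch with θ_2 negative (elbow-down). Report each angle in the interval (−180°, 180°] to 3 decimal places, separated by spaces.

-29.998 -90.003 120.001

wrist centre = target − a_3·(cos φ, sin φ) = (-0.4020, -6.6960)
cos θ_2 = (44.9980−3²−6²)/(2·3·6) = -0.0001; θ_2 = -90.0032° (elbow-down)
β = atan2(-6.6960,-0.4020) = -93.4357°; ψ = atan2(-6.0000,2.9997) = -63.4375°
θ_1 = β − ψ = -29.9982°
θ_3 = φ − θ_1 − θ_2 = 120.0014° (wrapped to (-180°,180°])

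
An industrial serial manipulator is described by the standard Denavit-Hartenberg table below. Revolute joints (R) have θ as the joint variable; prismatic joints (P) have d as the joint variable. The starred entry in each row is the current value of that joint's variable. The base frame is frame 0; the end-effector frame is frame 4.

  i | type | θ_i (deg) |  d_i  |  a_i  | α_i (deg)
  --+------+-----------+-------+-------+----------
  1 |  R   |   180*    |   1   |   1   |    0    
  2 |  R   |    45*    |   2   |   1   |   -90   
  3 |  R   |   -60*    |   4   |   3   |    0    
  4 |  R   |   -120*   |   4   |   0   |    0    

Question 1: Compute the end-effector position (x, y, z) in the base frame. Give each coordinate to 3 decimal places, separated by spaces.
2.889 -7.425 5.598

after link 1: o_1 = (-1.0000, 0.0000, 1.0000)
after link 2: o_2 = (-1.7071, -0.7071, 3.0000)
after link 3: o_3 = (0.0607, -4.5962, 5.5981)
after link 4: o_4 = (2.8891, -7.4246, 5.5981)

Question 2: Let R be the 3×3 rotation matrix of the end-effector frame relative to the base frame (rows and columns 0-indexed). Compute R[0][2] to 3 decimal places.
End-effector z-axis (col 2 of R) = (0.7071,-0.7071,0.0000)
R[0][2] = 0.7071

0.707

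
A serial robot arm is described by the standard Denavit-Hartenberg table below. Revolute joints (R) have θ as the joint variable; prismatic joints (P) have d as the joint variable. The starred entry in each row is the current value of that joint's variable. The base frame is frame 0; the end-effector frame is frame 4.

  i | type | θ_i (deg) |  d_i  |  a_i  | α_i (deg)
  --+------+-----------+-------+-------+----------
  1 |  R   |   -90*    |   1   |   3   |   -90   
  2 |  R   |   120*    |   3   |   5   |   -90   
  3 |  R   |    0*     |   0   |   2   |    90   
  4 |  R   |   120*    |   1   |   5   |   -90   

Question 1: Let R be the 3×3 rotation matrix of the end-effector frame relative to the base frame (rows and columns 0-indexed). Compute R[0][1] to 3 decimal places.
End-effector y-axis (col 1 of R) = (-1.0000,-0.0000,-0.0000)
R[0][1] = -1.0000

-1.000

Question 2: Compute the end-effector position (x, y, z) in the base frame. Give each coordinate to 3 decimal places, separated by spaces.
after link 1: o_1 = (0.0000, -3.0000, 1.0000)
after link 2: o_2 = (3.0000, -0.5000, -3.3301)
after link 3: o_3 = (3.0000, 0.5000, -5.0622)
after link 4: o_4 = (4.0000, 3.0000, -0.7321)

4.000 3.000 -0.732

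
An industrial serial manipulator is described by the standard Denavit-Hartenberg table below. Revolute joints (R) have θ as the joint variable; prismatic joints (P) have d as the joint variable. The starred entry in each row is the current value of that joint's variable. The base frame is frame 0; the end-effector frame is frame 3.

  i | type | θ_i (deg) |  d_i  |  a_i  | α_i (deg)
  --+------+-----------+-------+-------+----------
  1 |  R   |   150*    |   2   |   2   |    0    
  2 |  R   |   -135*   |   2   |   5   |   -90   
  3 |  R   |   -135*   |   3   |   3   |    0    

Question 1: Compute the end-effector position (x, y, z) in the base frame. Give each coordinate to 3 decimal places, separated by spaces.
after link 1: o_1 = (-1.7321, 1.0000, 2.0000)
after link 2: o_2 = (3.0976, 2.2941, 4.0000)
after link 3: o_3 = (0.2721, 4.6428, 6.1213)

0.272 4.643 6.121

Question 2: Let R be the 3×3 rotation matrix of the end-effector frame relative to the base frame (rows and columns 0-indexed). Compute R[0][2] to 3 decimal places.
End-effector z-axis (col 2 of R) = (-0.2588,0.9659,0.0000)
R[0][2] = -0.2588

-0.259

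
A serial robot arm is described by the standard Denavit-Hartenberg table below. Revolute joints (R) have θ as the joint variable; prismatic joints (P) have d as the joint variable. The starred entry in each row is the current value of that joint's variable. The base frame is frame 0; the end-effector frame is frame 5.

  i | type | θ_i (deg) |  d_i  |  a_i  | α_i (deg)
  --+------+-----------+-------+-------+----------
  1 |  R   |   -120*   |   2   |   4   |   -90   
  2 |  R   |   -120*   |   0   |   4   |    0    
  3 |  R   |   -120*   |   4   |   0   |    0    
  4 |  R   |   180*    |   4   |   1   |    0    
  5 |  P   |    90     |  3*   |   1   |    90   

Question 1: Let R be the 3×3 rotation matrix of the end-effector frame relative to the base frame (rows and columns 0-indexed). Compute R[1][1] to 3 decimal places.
End-effector y-axis (col 1 of R) = (0.8660,-0.5000,0.0000)
R[1][1] = -0.5000

-0.500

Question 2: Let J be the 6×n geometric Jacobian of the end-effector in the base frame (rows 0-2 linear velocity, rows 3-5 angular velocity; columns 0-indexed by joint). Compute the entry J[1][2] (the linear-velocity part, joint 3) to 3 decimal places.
-0.317

axis z_2 = (0.8660,-0.5000,0.0000); lever o_n−o_2 = (8.8433,-6.6830,0.3660)
cross product → J_v[:, 2] = (-0.1830,-0.3170,-1.3660)
J_ω[:, 2] = z_2
entry J[1][2] = -0.3170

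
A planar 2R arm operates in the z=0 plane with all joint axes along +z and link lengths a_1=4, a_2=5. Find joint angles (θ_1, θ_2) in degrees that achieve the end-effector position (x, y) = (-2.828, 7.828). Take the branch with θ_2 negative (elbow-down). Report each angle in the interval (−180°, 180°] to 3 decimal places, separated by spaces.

cos θ_2 = (69.2752−4²−5²)/(2·4·5) = 0.7069; θ_2 = -45.0184° (elbow-down)
β = atan2(7.8280,-2.8280) = 109.8631°; ψ = atan2(-3.5367,7.5344) = -25.1455°
θ_1 = β − ψ = 135.0087°

135.009 -45.018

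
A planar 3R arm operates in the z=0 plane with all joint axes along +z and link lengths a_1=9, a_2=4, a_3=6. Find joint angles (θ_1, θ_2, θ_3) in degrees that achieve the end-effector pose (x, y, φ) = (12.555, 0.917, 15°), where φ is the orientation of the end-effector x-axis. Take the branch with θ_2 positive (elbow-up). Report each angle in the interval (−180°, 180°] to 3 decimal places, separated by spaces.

-29.998 134.993 -89.995

wrist centre = target − a_3·(cos φ, sin φ) = (6.7594, -0.6359)
cos θ_2 = (46.0945−9²−4²)/(2·9·4) = -0.7070; θ_2 = 134.9931° (elbow-up)
β = atan2(-0.6359,6.7594) = -5.3744°; ψ = atan2(2.8288,6.1719) = 24.6234°
θ_1 = β − ψ = -29.9978°
θ_3 = φ − θ_1 − θ_2 = -89.9952° (wrapped to (-180°,180°])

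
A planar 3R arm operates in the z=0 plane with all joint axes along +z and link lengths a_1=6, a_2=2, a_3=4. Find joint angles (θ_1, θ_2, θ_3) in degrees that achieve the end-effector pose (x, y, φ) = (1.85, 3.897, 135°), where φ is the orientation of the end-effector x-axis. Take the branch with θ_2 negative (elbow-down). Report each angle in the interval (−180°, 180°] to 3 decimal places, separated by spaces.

30.005 -135.000 -120.006

wrist centre = target − a_3·(cos φ, sin φ) = (4.6784, 1.0686)
cos θ_2 = (23.0295−6²−2²)/(2·6·2) = -0.7071; θ_2 = -134.9997° (elbow-down)
β = atan2(1.0686,4.6784) = 12.8659°; ψ = atan2(-1.4142,4.5858) = -17.1393°
θ_1 = β − ψ = 30.0052°
θ_3 = φ − θ_1 − θ_2 = -120.0055° (wrapped to (-180°,180°])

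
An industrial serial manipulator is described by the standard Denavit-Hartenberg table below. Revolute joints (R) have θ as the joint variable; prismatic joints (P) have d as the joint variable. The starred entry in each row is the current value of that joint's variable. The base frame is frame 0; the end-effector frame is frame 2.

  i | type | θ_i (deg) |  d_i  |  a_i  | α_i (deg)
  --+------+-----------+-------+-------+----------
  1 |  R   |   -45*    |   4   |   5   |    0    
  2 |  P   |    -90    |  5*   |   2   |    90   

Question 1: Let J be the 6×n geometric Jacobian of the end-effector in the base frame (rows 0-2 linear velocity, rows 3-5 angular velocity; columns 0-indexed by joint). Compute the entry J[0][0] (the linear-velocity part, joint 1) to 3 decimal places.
axis z_0 = ẑ; lever o_n−o_0 = (2.1213,-4.9497,9.0000)
cross product → J_v[:, 0] = (4.9497,2.1213,-0.0000)
J_ω[:, 0] = z_0
entry J[0][0] = 4.9497

4.950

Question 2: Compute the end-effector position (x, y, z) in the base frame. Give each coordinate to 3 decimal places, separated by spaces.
after link 1: o_1 = (3.5355, -3.5355, 4.0000)
after link 2: o_2 = (2.1213, -4.9497, 9.0000)

2.121 -4.950 9.000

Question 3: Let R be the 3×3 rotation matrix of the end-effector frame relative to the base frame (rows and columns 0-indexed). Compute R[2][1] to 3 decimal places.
1.000

End-effector y-axis (col 1 of R) = (0.0000,-0.0000,1.0000)
R[2][1] = 1.0000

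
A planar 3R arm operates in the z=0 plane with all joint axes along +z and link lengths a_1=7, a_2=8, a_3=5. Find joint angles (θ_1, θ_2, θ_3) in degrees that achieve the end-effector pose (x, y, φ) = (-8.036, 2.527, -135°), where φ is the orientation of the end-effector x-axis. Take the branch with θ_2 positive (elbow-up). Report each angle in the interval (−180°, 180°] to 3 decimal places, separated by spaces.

wrist centre = target − a_3·(cos φ, sin φ) = (-4.5005, 6.0625)
cos θ_2 = (57.0085−7²−8²)/(2·7·8) = -0.4999; θ_2 = 119.9950° (elbow-up)
β = atan2(6.0625,-4.5005) = 126.5880°; ψ = atan2(6.9286,3.0006) = 66.5836°
θ_1 = β − ψ = 60.0044°
θ_3 = φ − θ_1 − θ_2 = 45.0006° (wrapped to (-180°,180°])

60.004 119.995 45.001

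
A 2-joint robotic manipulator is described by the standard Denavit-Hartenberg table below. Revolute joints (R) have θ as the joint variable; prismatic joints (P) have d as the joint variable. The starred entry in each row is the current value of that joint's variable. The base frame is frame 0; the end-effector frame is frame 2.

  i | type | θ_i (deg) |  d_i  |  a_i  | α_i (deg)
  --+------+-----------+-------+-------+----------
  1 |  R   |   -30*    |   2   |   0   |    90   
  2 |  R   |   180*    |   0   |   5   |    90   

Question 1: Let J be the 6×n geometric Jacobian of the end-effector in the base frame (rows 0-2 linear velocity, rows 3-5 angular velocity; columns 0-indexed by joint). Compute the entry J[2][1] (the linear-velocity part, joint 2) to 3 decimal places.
axis z_1 = (-0.5000,-0.8660,0.0000); lever o_n−o_1 = (-4.3301,2.5000,0.0000)
cross product → J_v[:, 1] = (-0.0000,-0.0000,-5.0000)
J_ω[:, 1] = z_1
entry J[2][1] = -5.0000

-5.000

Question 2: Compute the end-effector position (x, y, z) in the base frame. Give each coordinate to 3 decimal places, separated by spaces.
-4.330 2.500 2.000

after link 1: o_1 = (0.0000, 0.0000, 2.0000)
after link 2: o_2 = (-4.3301, 2.5000, 2.0000)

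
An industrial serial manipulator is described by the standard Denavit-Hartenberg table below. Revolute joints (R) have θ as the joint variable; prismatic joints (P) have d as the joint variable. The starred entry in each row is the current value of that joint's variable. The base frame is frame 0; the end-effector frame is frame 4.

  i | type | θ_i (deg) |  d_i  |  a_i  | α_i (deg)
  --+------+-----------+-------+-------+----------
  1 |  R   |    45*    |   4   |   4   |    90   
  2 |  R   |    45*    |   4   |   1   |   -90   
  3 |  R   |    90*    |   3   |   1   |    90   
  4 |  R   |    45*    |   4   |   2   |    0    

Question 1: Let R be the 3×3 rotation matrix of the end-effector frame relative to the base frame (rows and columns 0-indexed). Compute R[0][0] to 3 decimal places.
End-effector x-axis (col 0 of R) = (-0.8536,0.1464,0.5000)
R[0][0] = -0.8536

-0.854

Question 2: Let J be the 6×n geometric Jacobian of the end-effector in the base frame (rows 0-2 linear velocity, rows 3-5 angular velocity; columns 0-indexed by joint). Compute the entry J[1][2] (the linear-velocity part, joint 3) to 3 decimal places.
1.621

axis z_2 = (-0.5000,-0.5000,0.7071); lever o_n−o_2 = (-1.9142,1.5000,5.9497)
cross product → J_v[:, 2] = (-4.0355,1.6213,-1.7071)
J_ω[:, 2] = z_2
entry J[1][2] = 1.6213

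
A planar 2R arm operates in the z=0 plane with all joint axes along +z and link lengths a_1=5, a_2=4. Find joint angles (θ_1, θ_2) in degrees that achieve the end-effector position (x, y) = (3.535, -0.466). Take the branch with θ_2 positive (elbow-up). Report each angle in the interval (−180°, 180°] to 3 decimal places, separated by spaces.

cos θ_2 = (12.7134−5²−4²)/(2·5·4) = -0.7072; θ_2 = 135.0048° (elbow-up)
β = atan2(-0.4660,3.5350) = -7.5097°; ψ = atan2(2.8282,2.1713) = 52.4848°
θ_1 = β − ψ = -59.9945°

-59.995 135.005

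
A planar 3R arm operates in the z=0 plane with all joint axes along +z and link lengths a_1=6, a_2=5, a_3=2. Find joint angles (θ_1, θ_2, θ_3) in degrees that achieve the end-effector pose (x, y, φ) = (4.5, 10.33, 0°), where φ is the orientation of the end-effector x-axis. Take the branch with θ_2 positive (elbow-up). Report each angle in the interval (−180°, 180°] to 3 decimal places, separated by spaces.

wrist centre = target − a_3·(cos φ, sin φ) = (2.5000, 10.3300)
cos θ_2 = (112.9589−6²−5²)/(2·6·5) = 0.8660; θ_2 = 30.0050° (elbow-up)
β = atan2(10.3300,2.5000) = 76.3952°; ψ = atan2(2.5004,10.3299) = 13.6069°
θ_1 = β − ψ = 62.7884°
θ_3 = φ − θ_1 − θ_2 = -92.7934° (wrapped to (-180°,180°])

62.788 30.005 -92.793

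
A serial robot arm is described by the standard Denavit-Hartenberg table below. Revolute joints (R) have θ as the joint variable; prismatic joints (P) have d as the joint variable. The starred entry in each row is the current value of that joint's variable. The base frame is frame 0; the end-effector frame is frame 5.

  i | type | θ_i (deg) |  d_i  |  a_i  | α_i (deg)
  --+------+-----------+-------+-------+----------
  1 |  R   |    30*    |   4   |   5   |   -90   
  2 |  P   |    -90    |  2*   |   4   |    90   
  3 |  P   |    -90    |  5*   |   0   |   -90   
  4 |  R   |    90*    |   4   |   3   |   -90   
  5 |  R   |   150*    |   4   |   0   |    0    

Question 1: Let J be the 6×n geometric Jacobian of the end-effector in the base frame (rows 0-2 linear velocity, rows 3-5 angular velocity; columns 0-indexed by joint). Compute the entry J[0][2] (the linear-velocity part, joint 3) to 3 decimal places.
prismatic axis z_2 = (-0.8660,-0.5000,0.0000)
J_v[:, 2] = z_2; J_ω[:, 2] = (0,0,0)
entry J[0][2] = -0.8660

-0.866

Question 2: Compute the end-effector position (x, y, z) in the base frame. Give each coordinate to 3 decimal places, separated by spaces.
-0.402 6.696 12.000

after link 1: o_1 = (4.3301, 2.5000, 4.0000)
after link 2: o_2 = (3.3301, 4.2321, 8.0000)
after link 3: o_3 = (-1.0000, 1.7321, 8.0000)
after link 4: o_4 = (1.5981, 3.2321, 12.0000)
after link 5: o_5 = (-0.4019, 6.6962, 12.0000)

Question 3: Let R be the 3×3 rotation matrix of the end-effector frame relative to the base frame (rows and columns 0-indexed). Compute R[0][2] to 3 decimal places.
End-effector z-axis (col 2 of R) = (-0.5000,0.8660,0.0000)
R[0][2] = -0.5000

-0.500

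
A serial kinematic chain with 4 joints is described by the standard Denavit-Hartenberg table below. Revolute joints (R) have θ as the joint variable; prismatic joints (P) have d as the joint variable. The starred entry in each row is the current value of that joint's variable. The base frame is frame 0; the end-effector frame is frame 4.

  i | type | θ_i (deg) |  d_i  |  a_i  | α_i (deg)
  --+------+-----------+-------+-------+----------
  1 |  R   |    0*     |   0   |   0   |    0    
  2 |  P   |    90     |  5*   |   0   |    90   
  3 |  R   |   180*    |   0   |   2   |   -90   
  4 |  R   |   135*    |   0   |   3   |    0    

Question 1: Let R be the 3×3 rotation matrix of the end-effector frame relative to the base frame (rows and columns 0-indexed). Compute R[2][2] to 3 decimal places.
End-effector z-axis (col 2 of R) = (0.0000,-0.0000,-1.0000)
R[2][2] = -1.0000

-1.000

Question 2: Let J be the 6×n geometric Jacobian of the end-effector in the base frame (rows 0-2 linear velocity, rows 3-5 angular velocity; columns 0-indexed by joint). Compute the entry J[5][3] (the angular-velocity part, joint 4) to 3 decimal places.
-1.000

axis z_3 = (0.0000,-0.0000,-1.0000); lever o_n−o_3 = (-2.1213,2.1213,-0.0000)
cross product → J_v[:, 3] = (2.1213,2.1213,-0.0000)
J_ω[:, 3] = z_3
entry J[5][3] = -1.0000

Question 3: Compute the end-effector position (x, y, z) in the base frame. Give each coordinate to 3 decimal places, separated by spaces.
after link 1: o_1 = (0.0000, 0.0000, 0.0000)
after link 2: o_2 = (0.0000, 0.0000, 5.0000)
after link 3: o_3 = (-0.0000, -2.0000, 5.0000)
after link 4: o_4 = (-2.1213, 0.1213, 5.0000)

-2.121 0.121 5.000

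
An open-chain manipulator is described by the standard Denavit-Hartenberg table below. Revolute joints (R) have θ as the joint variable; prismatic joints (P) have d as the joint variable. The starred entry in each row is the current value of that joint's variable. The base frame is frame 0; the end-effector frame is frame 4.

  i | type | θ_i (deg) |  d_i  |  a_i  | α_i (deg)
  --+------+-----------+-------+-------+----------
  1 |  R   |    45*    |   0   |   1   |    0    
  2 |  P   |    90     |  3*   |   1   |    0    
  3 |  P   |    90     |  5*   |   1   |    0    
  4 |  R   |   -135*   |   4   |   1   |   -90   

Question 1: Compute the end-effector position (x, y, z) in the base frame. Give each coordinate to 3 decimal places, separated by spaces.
-0.707 1.707 12.000

after link 1: o_1 = (0.7071, 0.7071, 0.0000)
after link 2: o_2 = (0.0000, 1.4142, 3.0000)
after link 3: o_3 = (-0.7071, 0.7071, 8.0000)
after link 4: o_4 = (-0.7071, 1.7071, 12.0000)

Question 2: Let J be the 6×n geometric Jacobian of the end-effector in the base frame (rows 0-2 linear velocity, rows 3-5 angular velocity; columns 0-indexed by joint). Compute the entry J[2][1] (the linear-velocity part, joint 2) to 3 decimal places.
prismatic axis z_1 = (0.0000,0.0000,1.0000)
J_v[:, 1] = z_1; J_ω[:, 1] = (0,0,0)
entry J[2][1] = 1.0000

1.000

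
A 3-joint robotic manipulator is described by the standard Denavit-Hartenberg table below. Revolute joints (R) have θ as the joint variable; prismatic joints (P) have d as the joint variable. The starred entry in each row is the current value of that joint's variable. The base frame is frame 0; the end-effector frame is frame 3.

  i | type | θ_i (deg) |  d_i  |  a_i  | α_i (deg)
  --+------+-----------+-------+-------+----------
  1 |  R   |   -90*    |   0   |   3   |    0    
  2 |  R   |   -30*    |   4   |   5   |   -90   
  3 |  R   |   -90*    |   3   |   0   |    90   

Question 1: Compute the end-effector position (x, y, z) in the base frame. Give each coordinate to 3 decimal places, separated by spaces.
after link 1: o_1 = (0.0000, -3.0000, 0.0000)
after link 2: o_2 = (-2.5000, -7.3301, 4.0000)
after link 3: o_3 = (0.0981, -8.8301, 4.0000)

0.098 -8.830 4.000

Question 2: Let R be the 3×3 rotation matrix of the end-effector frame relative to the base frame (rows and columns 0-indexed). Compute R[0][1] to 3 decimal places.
End-effector y-axis (col 1 of R) = (0.8660,-0.5000,0.0000)
R[0][1] = 0.8660

0.866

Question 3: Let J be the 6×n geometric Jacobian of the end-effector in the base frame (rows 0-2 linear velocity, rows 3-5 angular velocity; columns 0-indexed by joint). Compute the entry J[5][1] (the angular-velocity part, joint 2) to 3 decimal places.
axis z_1 = (0.0000,0.0000,1.0000); lever o_n−o_1 = (0.0981,-5.8301,4.0000)
cross product → J_v[:, 1] = (5.8301,0.0981,-0.0000)
J_ω[:, 1] = z_1
entry J[5][1] = 1.0000

1.000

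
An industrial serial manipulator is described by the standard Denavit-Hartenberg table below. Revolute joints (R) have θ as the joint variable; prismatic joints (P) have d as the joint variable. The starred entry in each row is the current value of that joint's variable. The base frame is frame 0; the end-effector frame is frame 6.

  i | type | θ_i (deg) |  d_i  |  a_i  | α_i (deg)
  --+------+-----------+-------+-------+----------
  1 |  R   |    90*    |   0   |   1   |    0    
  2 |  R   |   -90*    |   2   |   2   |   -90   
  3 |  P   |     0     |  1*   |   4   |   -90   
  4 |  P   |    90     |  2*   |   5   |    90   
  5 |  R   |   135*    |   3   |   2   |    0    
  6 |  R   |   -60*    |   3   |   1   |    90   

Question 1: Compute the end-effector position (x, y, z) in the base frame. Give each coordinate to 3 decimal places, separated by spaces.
12.000 -1.845 -2.380

after link 1: o_1 = (0.0000, 1.0000, 0.0000)
after link 2: o_2 = (2.0000, 1.0000, 2.0000)
after link 3: o_3 = (6.0000, 2.0000, 2.0000)
after link 4: o_4 = (6.0000, -3.0000, -0.0000)
after link 5: o_5 = (9.0000, -1.5858, -1.4142)
after link 6: o_6 = (12.0000, -1.8446, -2.3801)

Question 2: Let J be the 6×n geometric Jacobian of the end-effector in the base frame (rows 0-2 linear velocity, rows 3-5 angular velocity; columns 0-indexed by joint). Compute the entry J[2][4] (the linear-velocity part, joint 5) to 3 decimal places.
1.155

axis z_4 = (1.0000,0.0000,-0.0000); lever o_n−o_4 = (6.0000,1.1554,-2.3801)
cross product → J_v[:, 4] = (-0.0000,2.3801,1.1554)
J_ω[:, 4] = z_4
entry J[2][4] = 1.1554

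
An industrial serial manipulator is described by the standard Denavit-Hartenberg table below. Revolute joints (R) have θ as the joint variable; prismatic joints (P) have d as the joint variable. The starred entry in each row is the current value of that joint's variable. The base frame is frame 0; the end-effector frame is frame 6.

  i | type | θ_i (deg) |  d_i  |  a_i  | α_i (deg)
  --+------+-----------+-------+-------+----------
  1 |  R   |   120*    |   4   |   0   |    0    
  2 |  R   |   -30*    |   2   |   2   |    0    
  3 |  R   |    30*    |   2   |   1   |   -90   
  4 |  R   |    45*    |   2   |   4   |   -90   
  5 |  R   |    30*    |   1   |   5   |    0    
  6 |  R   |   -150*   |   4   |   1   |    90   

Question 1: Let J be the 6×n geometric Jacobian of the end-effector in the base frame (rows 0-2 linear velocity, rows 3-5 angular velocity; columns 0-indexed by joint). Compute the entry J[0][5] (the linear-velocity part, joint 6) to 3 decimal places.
-0.739

axis z_5 = (0.3536,-0.6124,-0.7071); lever o_n−o_5 = (0.8410,-3.1887,-2.4749)
cross product → J_v[:, 5] = (-0.7392,0.2803,-0.6124)
J_ω[:, 5] = z_5
entry J[0][5] = -0.7392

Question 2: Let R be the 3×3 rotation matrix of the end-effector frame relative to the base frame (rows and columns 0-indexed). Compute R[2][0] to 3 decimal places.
End-effector x-axis (col 0 of R) = (-0.5732,-0.7392,0.3536)
R[2][0] = 0.3536

0.354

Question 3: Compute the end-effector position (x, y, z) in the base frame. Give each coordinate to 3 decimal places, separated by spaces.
-1.818 4.416 -1.072

after link 1: o_1 = (0.0000, 0.0000, 4.0000)
after link 2: o_2 = (0.0000, 2.0000, 6.0000)
after link 3: o_3 = (-0.5000, 2.8660, 8.0000)
after link 4: o_4 = (-3.6463, 4.3155, 5.1716)
after link 5: o_5 = (-2.6586, 7.6048, 1.4026)
after link 6: o_6 = (-1.8176, 4.4161, -1.0723)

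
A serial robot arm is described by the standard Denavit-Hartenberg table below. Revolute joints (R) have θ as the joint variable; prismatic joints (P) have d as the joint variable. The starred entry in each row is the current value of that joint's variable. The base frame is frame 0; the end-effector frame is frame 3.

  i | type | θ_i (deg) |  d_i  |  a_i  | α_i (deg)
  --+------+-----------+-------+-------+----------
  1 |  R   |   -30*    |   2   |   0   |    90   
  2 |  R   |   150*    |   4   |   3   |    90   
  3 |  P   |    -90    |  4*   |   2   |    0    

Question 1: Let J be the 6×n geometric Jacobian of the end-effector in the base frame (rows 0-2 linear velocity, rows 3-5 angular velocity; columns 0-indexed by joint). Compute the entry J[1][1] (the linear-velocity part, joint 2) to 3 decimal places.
2.482

axis z_1 = (-0.5000,-0.8660,0.0000); lever o_n−o_1 = (-1.5179,-1.4330,4.9641)
cross product → J_v[:, 1] = (-4.2990,2.4821,-0.5981)
J_ω[:, 1] = z_1
entry J[1][1] = 2.4821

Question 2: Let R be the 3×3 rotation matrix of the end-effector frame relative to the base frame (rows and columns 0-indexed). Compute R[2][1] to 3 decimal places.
End-effector y-axis (col 1 of R) = (-0.7500,0.4330,0.5000)
R[2][1] = 0.5000

0.500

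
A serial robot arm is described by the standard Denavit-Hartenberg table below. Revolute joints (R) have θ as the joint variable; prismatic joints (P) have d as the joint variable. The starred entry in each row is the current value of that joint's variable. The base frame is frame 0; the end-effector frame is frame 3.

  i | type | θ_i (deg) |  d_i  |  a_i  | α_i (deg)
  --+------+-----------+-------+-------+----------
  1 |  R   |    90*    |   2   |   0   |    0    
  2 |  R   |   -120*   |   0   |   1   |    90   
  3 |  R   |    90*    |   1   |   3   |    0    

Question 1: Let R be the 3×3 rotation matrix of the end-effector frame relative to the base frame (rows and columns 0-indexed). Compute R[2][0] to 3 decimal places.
1.000

End-effector x-axis (col 0 of R) = (0.0000,0.0000,1.0000)
R[2][0] = 1.0000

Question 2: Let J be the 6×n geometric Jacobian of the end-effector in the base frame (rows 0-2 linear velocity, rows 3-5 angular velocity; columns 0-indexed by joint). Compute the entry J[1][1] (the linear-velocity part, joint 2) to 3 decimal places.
0.366

axis z_1 = (0.0000,0.0000,1.0000); lever o_n−o_1 = (0.3660,-1.3660,3.0000)
cross product → J_v[:, 1] = (1.3660,0.3660,-0.0000)
J_ω[:, 1] = z_1
entry J[1][1] = 0.3660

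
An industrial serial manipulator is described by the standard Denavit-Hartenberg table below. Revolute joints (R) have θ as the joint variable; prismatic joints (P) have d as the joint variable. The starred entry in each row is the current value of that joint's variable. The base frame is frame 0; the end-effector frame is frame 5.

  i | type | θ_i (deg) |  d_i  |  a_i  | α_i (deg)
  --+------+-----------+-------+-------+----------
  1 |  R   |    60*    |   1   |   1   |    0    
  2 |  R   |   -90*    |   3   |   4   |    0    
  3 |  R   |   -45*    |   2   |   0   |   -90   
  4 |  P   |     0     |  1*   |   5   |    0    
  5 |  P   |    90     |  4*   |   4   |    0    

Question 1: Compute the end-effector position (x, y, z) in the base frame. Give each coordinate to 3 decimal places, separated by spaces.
after link 1: o_1 = (0.5000, 0.8660, 1.0000)
after link 2: o_2 = (3.9641, -1.1340, 4.0000)
after link 3: o_3 = (3.9641, -1.1340, 6.0000)
after link 4: o_4 = (6.2241, -5.7048, 6.0000)
after link 5: o_5 = (10.0878, -4.6695, 2.0000)

10.088 -4.670 2.000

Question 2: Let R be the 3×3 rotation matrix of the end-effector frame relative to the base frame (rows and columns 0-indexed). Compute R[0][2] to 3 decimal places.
0.966

End-effector z-axis (col 2 of R) = (0.9659,0.2588,0.0000)
R[0][2] = 0.9659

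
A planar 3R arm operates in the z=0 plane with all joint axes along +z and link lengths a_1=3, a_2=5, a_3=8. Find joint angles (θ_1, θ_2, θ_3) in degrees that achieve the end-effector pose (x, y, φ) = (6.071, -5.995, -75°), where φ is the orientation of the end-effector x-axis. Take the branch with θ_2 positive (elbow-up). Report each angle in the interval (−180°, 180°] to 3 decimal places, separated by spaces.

wrist centre = target − a_3·(cos φ, sin φ) = (4.0004, 1.7324)
cos θ_2 = (19.0048−3²−5²)/(2·3·5) = -0.4998; θ_2 = 119.9894° (elbow-up)
β = atan2(1.7324,4.0004) = 23.4152°; ψ = atan2(4.3306,0.5008) = 83.4034°
θ_1 = β − ψ = -59.9883°
θ_3 = φ − θ_1 − θ_2 = -135.0011° (wrapped to (-180°,180°])

-59.988 119.989 -135.001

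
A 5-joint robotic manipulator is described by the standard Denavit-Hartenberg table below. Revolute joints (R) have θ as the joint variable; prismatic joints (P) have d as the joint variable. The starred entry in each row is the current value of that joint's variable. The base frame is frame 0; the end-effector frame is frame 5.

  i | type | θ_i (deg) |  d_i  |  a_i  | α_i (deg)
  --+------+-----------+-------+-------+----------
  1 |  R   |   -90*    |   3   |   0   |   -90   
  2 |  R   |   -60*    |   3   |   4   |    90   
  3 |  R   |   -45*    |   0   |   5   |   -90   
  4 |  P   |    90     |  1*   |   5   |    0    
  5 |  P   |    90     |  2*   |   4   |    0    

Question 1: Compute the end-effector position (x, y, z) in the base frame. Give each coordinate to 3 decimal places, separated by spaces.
4.414 -7.744 6.414

after link 1: o_1 = (0.0000, 0.0000, 3.0000)
after link 2: o_2 = (3.0000, -2.0000, 6.4641)
after link 3: o_3 = (-0.5355, -3.7678, 9.5260)
after link 4: o_4 = (0.1716, -8.4514, 7.6383)
after link 5: o_5 = (4.4142, -7.7443, 6.4136)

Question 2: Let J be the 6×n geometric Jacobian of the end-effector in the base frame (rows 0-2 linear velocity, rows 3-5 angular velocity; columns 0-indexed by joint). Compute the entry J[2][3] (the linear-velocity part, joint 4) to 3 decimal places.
0.612

prismatic axis z_3 = (0.7071,-0.3536,0.6124)
J_v[:, 3] = z_3; J_ω[:, 3] = (0,0,0)
entry J[2][3] = 0.6124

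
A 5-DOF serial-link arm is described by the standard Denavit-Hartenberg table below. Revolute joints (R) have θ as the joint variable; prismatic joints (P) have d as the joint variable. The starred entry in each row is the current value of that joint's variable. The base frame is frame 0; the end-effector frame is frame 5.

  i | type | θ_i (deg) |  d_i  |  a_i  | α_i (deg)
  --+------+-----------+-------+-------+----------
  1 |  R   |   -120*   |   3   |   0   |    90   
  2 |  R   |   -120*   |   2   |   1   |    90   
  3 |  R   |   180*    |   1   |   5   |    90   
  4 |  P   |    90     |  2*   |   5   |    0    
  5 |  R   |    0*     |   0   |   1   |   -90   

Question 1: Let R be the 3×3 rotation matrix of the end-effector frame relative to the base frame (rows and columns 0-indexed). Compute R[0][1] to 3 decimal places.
0.866

End-effector y-axis (col 1 of R) = (0.8660,-0.5000,-0.0000)
R[0][1] = 0.8660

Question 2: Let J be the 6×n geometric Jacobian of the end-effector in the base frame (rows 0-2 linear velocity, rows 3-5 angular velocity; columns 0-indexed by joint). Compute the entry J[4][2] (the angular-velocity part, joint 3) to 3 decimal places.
axis z_2 = (0.4330,0.7500,0.5000); lever o_n−o_2 = (0.0490,4.0849,7.8301)
cross product → J_v[:, 2] = (3.8301,-3.3660,1.7321)
J_ω[:, 2] = z_2
entry J[4][2] = 0.7500

0.750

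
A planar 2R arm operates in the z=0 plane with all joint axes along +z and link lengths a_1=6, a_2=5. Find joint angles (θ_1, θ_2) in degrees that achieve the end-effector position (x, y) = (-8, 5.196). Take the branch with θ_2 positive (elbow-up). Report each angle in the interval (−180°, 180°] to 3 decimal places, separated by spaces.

cos θ_2 = (90.9984−6²−5²)/(2·6·5) = 0.5000; θ_2 = 60.0017° (elbow-up)
β = atan2(5.1960,-8.0000) = 146.9963°; ψ = atan2(4.3302,8.4999) = 26.9963°
θ_1 = β − ψ = 120.0000°

120.000 60.002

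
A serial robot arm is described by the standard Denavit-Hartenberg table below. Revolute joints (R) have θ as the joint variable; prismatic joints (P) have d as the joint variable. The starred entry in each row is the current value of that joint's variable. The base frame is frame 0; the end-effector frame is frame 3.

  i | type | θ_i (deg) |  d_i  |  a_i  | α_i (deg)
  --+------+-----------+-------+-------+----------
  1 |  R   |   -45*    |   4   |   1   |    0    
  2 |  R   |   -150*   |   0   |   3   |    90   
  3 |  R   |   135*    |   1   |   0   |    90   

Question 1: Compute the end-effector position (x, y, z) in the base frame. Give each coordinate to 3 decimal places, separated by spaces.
after link 1: o_1 = (0.7071, -0.7071, 4.0000)
after link 2: o_2 = (-2.1907, 0.0694, 4.0000)
after link 3: o_3 = (-1.9319, 1.0353, 4.0000)

-1.932 1.035 4.000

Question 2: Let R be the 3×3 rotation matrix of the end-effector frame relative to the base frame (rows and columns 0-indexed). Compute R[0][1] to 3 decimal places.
0.259

End-effector y-axis (col 1 of R) = (0.2588,0.9659,0.0000)
R[0][1] = 0.2588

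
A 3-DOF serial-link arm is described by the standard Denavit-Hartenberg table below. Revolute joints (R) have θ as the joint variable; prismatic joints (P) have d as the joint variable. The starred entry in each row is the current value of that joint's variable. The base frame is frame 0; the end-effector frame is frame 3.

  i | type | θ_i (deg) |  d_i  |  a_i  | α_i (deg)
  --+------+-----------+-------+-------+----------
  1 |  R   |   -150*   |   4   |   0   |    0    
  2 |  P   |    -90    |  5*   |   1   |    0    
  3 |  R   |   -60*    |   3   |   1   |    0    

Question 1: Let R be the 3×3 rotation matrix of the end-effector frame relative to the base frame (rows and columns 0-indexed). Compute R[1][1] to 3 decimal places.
0.500

End-effector y-axis (col 1 of R) = (-0.8660,0.5000,0.0000)
R[1][1] = 0.5000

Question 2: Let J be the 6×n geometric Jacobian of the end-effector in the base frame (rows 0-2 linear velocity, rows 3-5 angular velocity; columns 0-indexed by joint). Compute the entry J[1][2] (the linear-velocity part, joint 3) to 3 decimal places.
0.500

axis z_2 = (0.0000,0.0000,1.0000); lever o_n−o_2 = (0.5000,0.8660,3.0000)
cross product → J_v[:, 2] = (-0.8660,0.5000,0.0000)
J_ω[:, 2] = z_2
entry J[1][2] = 0.5000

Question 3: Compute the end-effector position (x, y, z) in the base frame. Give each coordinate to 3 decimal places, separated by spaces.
-0.000 1.732 12.000

after link 1: o_1 = (0.0000, 0.0000, 4.0000)
after link 2: o_2 = (-0.5000, 0.8660, 9.0000)
after link 3: o_3 = (-0.0000, 1.7321, 12.0000)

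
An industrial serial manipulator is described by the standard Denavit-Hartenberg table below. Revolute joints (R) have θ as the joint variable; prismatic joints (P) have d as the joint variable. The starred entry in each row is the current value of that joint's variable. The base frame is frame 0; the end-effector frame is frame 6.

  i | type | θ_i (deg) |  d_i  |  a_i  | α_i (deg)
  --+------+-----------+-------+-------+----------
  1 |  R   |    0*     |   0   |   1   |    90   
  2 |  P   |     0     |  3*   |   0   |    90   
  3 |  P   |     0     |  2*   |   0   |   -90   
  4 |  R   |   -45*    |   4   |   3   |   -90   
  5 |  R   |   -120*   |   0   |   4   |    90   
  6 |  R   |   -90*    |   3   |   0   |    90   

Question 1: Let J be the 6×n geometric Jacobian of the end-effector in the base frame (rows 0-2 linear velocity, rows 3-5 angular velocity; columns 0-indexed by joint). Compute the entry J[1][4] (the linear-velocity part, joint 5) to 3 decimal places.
axis z_4 = (0.7071,-0.0000,0.7071); lever o_n−o_4 = (-3.2513,-1.9641,3.2513)
cross product → J_v[:, 4] = (1.3888,-4.5981,-1.3888)
J_ω[:, 4] = z_4
entry J[1][4] = -4.5981

-4.598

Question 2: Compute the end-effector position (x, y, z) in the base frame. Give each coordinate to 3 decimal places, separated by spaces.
after link 1: o_1 = (1.0000, 0.0000, 0.0000)
after link 2: o_2 = (1.0000, -3.0000, 0.0000)
after link 3: o_3 = (1.0000, -3.0000, -2.0000)
after link 4: o_4 = (3.1213, -7.0000, -4.1213)
after link 5: o_5 = (1.7071, -10.4641, -2.7071)
after link 6: o_6 = (-0.1300, -8.9641, -0.8700)

-0.130 -8.964 -0.870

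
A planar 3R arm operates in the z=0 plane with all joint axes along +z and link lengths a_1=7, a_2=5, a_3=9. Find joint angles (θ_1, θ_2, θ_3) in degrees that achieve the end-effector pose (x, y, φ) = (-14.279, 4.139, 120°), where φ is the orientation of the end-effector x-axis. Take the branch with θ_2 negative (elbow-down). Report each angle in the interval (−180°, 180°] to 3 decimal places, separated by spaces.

wrist centre = target − a_3·(cos φ, sin φ) = (-9.7790, -3.6552)
cos θ_2 = (108.9895−7²−5²)/(2·7·5) = 0.4999; θ_2 = -60.0099° (elbow-down)
β = atan2(-3.6552,-9.7790) = -159.5051°; ψ = atan2(-4.3306,9.4993) = -24.5075°
θ_1 = β − ψ = -134.9976°
θ_3 = φ − θ_1 − θ_2 = -44.9925° (wrapped to (-180°,180°])

-134.998 -60.010 -44.993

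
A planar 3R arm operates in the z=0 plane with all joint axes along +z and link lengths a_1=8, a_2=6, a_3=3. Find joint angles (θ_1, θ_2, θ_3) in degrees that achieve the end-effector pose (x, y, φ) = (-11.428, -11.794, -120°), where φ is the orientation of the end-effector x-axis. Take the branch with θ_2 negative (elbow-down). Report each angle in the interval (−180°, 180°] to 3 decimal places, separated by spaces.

-124.380 -30.010 34.390

wrist centre = target − a_3·(cos φ, sin φ) = (-9.9280, -9.1959)
cos θ_2 = (183.1302−8²−6²)/(2·8·6) = 0.8659; θ_2 = -30.0098° (elbow-down)
β = atan2(-9.1959,-9.9280) = -137.1922°; ψ = atan2(-3.0009,13.1956) = -12.8120°
θ_1 = β − ψ = -124.3802°
θ_3 = φ − θ_1 − θ_2 = 34.3900° (wrapped to (-180°,180°])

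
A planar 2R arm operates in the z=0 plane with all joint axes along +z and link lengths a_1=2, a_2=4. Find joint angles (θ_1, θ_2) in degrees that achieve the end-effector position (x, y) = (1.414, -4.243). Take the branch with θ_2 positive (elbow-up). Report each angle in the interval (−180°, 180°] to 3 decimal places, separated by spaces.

cos θ_2 = (20.0024−2²−4²)/(2·2·4) = 0.0002; θ_2 = 89.9912° (elbow-up)
β = atan2(-4.2430,1.4140) = -71.5691°; ψ = atan2(4.0000,2.0006) = 63.4279°
θ_1 = β − ψ = -134.9970°

-134.997 89.991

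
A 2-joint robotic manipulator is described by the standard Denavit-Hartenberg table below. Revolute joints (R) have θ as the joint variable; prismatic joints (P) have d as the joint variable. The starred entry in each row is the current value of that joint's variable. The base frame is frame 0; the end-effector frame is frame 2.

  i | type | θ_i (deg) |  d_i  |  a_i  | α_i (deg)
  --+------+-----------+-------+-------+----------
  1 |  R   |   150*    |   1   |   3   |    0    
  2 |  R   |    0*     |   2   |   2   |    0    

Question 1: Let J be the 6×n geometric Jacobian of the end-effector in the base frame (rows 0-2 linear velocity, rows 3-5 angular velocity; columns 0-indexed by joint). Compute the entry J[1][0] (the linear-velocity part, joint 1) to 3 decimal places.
-4.330

axis z_0 = ẑ; lever o_n−o_0 = (-4.3301,2.5000,3.0000)
cross product → J_v[:, 0] = (-2.5000,-4.3301,0.0000)
J_ω[:, 0] = z_0
entry J[1][0] = -4.3301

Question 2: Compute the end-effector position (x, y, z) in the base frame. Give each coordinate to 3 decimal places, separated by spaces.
-4.330 2.500 3.000

after link 1: o_1 = (-2.5981, 1.5000, 1.0000)
after link 2: o_2 = (-4.3301, 2.5000, 3.0000)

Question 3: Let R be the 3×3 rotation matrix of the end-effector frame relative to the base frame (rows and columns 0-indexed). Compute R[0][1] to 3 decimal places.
End-effector y-axis (col 1 of R) = (-0.5000,-0.8660,0.0000)
R[0][1] = -0.5000

-0.500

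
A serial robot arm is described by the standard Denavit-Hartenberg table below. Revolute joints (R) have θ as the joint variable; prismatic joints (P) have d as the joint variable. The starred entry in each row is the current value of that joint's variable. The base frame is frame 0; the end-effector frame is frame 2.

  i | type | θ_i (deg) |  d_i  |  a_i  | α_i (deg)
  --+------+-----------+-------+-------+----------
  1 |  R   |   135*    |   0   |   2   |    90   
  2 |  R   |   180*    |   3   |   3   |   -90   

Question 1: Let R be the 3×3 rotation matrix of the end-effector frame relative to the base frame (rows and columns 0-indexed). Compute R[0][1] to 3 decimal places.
-0.707

End-effector y-axis (col 1 of R) = (-0.7071,-0.7071,-0.0000)
R[0][1] = -0.7071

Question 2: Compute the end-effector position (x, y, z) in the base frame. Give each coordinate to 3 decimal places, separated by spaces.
2.828 1.414 0.000

after link 1: o_1 = (-1.4142, 1.4142, 0.0000)
after link 2: o_2 = (2.8284, 1.4142, 0.0000)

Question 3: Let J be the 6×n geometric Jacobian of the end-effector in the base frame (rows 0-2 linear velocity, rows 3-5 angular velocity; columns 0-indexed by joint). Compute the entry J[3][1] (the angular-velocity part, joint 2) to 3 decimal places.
axis z_1 = (0.7071,0.7071,0.0000); lever o_n−o_1 = (4.2426,-0.0000,0.0000)
cross product → J_v[:, 1] = (0.0000,-0.0000,-3.0000)
J_ω[:, 1] = z_1
entry J[3][1] = 0.7071

0.707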